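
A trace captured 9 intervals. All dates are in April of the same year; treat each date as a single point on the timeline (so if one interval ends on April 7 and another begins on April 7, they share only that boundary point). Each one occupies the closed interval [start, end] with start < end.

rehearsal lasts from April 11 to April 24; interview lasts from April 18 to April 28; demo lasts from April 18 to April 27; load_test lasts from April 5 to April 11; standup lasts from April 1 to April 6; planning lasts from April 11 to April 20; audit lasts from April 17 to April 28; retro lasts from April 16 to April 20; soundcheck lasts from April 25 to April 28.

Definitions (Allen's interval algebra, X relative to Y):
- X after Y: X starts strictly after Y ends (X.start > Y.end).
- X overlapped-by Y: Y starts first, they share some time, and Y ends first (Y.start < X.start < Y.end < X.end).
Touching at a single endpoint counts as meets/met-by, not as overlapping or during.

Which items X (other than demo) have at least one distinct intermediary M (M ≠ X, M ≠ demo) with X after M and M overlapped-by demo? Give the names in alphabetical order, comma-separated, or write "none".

none

Target demo = [April 18, April 27].
Intermediaries M with M overlapped-by demo: soundcheck.
Via soundcheck — items with X after soundcheck: none.
Union: none.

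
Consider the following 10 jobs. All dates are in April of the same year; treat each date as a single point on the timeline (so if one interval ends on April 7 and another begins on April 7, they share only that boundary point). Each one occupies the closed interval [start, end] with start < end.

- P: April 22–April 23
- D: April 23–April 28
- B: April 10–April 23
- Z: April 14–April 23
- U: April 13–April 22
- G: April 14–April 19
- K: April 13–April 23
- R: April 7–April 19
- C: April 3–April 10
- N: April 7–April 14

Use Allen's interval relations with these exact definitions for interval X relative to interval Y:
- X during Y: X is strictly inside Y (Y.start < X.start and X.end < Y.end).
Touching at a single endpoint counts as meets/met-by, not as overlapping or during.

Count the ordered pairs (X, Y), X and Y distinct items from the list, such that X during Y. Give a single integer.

Checking all 90 ordered pairs for relation 'during'; matching pairs in alphabetical order:
(G, B): G during B ✓
(G, K): G during K ✓
(G, U): G during U ✓
(U, B): U during B ✓
Count: 4.

4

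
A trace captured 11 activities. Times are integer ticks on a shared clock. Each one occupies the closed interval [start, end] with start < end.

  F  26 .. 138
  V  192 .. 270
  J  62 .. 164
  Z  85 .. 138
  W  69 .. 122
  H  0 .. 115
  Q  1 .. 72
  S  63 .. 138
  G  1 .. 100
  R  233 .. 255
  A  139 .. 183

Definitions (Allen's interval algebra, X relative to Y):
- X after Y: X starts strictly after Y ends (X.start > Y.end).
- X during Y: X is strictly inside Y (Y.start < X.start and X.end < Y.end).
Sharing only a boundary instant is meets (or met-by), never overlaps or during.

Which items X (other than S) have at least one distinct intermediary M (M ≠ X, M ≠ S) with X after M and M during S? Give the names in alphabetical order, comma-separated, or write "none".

A, R, V

Target S = [63, 138].
Intermediaries M with M during S: W.
Via W — items with X after W: A, R, V.
Union: A, R, V.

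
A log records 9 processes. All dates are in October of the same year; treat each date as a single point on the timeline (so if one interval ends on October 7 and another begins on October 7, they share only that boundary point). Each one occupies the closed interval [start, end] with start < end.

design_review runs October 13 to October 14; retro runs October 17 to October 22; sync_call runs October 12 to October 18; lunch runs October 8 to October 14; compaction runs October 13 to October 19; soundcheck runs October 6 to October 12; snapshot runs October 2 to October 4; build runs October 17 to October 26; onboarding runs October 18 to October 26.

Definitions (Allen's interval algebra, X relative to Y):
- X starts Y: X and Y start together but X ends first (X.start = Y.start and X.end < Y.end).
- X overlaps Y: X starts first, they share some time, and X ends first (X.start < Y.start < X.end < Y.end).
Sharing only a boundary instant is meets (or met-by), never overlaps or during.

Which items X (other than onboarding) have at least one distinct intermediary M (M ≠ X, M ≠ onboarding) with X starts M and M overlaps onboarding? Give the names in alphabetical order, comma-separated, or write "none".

design_review

Target onboarding = [October 18, October 26].
Intermediaries M with M overlaps onboarding: compaction, retro.
Via compaction — items with X starts compaction: design_review.
Via retro — items with X starts retro: none.
Union: design_review.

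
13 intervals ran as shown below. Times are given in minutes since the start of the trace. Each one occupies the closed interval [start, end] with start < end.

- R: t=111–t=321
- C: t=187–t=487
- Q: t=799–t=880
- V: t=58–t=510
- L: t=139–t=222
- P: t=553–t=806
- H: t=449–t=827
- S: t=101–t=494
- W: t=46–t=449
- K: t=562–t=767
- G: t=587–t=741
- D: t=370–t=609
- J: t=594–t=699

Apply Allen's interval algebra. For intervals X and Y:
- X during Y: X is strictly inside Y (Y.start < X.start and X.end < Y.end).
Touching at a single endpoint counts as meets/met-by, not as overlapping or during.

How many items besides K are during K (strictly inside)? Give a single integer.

2

Target K = [t=562, t=767].
C [t=187, t=487] → before → no.
D [t=370, t=609] → overlaps → no.
G [t=587, t=741] → during → counts.
H [t=449, t=827] → contains → no.
J [t=594, t=699] → during → counts.
L [t=139, t=222] → before → no.
P [t=553, t=806] → contains → no.
Q [t=799, t=880] → after → no.
R [t=111, t=321] → before → no.
S [t=101, t=494] → before → no.
V [t=58, t=510] → before → no.
W [t=46, t=449] → before → no.
Total: 2.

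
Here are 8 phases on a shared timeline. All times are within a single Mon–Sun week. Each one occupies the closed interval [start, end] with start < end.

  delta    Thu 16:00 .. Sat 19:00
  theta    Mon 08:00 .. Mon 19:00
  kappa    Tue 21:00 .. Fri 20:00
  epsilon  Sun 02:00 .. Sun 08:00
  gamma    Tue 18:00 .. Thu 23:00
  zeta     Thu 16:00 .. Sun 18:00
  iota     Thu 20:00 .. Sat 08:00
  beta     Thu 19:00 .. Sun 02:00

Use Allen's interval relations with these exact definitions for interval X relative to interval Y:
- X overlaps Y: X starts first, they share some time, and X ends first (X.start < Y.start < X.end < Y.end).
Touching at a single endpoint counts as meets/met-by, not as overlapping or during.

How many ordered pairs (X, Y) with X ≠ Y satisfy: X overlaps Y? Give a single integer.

10

Checking all 56 ordered pairs for relation 'overlaps'; matching pairs in alphabetical order:
(delta, beta): delta overlaps beta ✓
(gamma, beta): gamma overlaps beta ✓
(gamma, delta): gamma overlaps delta ✓
(gamma, iota): gamma overlaps iota ✓
(gamma, kappa): gamma overlaps kappa ✓
(gamma, zeta): gamma overlaps zeta ✓
(kappa, beta): kappa overlaps beta ✓
(kappa, delta): kappa overlaps delta ✓
(kappa, iota): kappa overlaps iota ✓
(kappa, zeta): kappa overlaps zeta ✓
Count: 10.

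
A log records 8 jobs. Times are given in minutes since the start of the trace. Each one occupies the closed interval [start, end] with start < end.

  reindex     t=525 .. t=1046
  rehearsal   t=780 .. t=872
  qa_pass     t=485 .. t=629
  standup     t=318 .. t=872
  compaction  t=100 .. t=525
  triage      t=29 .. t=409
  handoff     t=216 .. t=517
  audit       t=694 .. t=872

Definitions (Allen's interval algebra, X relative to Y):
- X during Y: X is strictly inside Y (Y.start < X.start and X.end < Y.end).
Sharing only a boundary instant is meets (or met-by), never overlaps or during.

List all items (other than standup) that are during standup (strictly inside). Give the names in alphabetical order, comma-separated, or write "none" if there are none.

Target standup = [t=318, t=872].
audit [t=694, t=872] → finishes → no.
compaction [t=100, t=525] → overlaps → no.
handoff [t=216, t=517] → overlaps → no.
qa_pass [t=485, t=629] → during → yes.
rehearsal [t=780, t=872] → finishes → no.
reindex [t=525, t=1046] → overlapped-by → no.
triage [t=29, t=409] → overlaps → no.
Result: qa_pass.

qa_pass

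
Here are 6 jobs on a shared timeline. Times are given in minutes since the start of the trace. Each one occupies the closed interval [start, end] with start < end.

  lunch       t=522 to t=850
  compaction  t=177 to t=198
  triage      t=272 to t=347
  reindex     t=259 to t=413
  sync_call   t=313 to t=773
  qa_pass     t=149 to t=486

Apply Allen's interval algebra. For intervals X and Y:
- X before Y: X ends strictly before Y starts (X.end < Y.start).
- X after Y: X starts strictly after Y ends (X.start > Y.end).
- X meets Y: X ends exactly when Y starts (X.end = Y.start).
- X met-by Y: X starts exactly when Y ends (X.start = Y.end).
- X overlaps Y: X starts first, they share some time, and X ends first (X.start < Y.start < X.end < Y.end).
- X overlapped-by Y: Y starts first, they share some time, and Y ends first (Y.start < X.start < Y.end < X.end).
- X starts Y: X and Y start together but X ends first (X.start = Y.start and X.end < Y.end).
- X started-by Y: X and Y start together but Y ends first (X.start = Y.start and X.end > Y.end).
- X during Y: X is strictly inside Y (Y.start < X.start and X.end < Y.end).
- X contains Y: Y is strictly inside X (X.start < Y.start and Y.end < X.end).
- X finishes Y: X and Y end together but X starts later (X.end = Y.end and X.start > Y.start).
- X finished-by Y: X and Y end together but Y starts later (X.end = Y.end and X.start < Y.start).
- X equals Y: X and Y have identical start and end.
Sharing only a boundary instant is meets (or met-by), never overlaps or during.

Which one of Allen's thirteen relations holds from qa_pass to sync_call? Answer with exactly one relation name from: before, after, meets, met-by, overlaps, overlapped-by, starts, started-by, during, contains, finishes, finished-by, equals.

qa_pass = [t=149, t=486]; sync_call = [t=313, t=773].
Compare endpoints: qa_pass.start < sync_call.start, qa_pass.start < sync_call.end, qa_pass.end > sync_call.start, qa_pass.end < sync_call.end.
That pattern is 'overlaps'.

overlaps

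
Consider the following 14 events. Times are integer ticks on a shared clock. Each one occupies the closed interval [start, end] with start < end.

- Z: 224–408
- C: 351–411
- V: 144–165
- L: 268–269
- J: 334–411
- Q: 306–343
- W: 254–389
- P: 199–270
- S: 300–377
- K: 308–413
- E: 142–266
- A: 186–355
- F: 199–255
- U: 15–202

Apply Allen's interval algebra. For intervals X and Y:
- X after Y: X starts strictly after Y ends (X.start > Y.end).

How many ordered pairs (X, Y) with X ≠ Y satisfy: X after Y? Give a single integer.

42

Checking all 182 ordered pairs for relation 'after'; matching pairs in alphabetical order:
(A, V): A after V ✓
(C, E): C after E ✓
(C, F): C after F ✓
(C, L): C after L ✓
(C, P): C after P ✓
(C, Q): C after Q ✓
(C, U): C after U ✓
(C, V): C after V ✓
(F, V): F after V ✓
(J, E): J after E ✓
(J, F): J after F ✓
(J, L): J after L ✓
(J, P): J after P ✓
(J, U): J after U ✓
(J, V): J after V ✓
(K, E): K after E ✓
(K, F): K after F ✓
(K, L): K after L ✓
(K, P): K after P ✓
(K, U): K after U ✓
(K, V): K after V ✓
(L, E): L after E ✓
(L, F): L after F ✓
(L, U): L after U ✓
... plus 18 further pairs not listed.
Count: 42.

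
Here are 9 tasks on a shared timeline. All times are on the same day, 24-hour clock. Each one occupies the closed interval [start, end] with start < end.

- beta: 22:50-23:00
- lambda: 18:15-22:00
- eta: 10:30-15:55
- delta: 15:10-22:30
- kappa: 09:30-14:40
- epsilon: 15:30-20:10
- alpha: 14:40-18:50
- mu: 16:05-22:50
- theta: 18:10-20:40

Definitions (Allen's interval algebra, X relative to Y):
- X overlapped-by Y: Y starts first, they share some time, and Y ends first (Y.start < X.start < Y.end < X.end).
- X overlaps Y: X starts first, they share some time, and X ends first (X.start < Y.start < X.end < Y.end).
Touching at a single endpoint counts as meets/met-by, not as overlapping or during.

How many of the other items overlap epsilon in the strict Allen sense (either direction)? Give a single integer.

5

Target epsilon = [15:30, 20:10].
alpha [14:40, 18:50] → overlaps → counts.
beta [22:50, 23:00] → after → no.
delta [15:10, 22:30] → contains → no.
eta [10:30, 15:55] → overlaps → counts.
kappa [09:30, 14:40] → before → no.
lambda [18:15, 22:00] → overlapped-by → counts.
mu [16:05, 22:50] → overlapped-by → counts.
theta [18:10, 20:40] → overlapped-by → counts.
Total: 5.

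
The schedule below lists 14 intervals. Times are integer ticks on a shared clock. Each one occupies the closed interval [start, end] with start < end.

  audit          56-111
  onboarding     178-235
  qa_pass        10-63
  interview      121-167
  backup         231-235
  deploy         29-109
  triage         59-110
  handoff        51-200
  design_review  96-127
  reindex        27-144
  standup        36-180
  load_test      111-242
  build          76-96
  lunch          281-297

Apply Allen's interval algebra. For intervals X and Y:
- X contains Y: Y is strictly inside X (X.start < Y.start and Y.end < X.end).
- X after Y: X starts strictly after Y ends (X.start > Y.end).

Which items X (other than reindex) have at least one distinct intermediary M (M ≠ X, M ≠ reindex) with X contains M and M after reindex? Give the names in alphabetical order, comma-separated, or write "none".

load_test

Target reindex = [27, 144].
Intermediaries M with M after reindex: backup, lunch, onboarding.
Via backup — items with X contains backup: load_test.
Via lunch — items with X contains lunch: none.
Via onboarding — items with X contains onboarding: load_test.
Union: load_test.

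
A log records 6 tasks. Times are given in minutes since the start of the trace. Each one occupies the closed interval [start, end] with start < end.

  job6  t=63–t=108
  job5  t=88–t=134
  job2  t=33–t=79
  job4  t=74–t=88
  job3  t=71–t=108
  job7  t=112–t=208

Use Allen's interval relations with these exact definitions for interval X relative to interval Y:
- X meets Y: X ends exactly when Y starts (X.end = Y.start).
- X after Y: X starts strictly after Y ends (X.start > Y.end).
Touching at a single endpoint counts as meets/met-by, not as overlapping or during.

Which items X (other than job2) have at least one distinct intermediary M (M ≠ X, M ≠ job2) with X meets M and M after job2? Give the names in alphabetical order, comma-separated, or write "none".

Target job2 = [t=33, t=79].
Intermediaries M with M after job2: job5, job7.
Via job5 — items with X meets job5: job4.
Via job7 — items with X meets job7: none.
Union: job4.

job4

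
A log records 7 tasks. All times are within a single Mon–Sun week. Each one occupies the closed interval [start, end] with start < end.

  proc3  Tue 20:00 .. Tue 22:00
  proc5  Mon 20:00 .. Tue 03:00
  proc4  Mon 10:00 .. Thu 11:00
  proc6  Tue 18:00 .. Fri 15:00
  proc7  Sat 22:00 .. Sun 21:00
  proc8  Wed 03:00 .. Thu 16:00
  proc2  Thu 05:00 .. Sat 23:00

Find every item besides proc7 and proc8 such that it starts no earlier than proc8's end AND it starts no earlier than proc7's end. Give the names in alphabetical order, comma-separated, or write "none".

Conditions: its start is no earlier than proc8's end (X.start >= Thu 16:00) AND its start is no earlier than proc7's end (X.start >= Sun 21:00).
proc2: start Thu 05:00 >= Thu 16:00? ✗; start Thu 05:00 >= Sun 21:00? ✗ → no.
proc3: start Tue 20:00 >= Thu 16:00? ✗; start Tue 20:00 >= Sun 21:00? ✗ → no.
proc4: start Mon 10:00 >= Thu 16:00? ✗; start Mon 10:00 >= Sun 21:00? ✗ → no.
proc5: start Mon 20:00 >= Thu 16:00? ✗; start Mon 20:00 >= Sun 21:00? ✗ → no.
proc6: start Tue 18:00 >= Thu 16:00? ✗; start Tue 18:00 >= Sun 21:00? ✗ → no.
Result: none.

none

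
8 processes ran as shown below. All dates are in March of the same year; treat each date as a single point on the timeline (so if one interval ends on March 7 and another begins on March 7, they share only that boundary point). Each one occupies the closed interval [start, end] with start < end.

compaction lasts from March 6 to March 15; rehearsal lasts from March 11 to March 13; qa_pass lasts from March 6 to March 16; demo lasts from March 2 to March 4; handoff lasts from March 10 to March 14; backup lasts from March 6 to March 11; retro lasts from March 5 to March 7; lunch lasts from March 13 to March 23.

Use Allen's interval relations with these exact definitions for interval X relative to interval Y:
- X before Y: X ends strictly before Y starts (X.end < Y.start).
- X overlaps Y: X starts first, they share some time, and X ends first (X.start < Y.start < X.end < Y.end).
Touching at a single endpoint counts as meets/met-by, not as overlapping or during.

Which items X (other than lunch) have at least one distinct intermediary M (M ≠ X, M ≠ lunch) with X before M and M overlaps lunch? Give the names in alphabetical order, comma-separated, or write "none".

Target lunch = [March 13, March 23].
Intermediaries M with M overlaps lunch: compaction, handoff, qa_pass.
Via compaction — items with X before compaction: demo.
Via handoff — items with X before handoff: demo, retro.
Via qa_pass — items with X before qa_pass: demo.
Union: demo, retro.

demo, retro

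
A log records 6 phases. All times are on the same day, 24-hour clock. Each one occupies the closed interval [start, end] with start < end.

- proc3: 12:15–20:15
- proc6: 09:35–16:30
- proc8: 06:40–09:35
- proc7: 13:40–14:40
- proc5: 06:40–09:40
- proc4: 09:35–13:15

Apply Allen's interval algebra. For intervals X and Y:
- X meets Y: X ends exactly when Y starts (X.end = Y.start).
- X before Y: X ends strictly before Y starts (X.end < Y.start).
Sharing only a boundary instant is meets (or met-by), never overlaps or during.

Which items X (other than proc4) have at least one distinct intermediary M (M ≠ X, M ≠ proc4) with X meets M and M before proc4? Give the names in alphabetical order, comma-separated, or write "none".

Target proc4 = [09:35, 13:15].
Intermediaries M with M before proc4: none.
Union: none.

none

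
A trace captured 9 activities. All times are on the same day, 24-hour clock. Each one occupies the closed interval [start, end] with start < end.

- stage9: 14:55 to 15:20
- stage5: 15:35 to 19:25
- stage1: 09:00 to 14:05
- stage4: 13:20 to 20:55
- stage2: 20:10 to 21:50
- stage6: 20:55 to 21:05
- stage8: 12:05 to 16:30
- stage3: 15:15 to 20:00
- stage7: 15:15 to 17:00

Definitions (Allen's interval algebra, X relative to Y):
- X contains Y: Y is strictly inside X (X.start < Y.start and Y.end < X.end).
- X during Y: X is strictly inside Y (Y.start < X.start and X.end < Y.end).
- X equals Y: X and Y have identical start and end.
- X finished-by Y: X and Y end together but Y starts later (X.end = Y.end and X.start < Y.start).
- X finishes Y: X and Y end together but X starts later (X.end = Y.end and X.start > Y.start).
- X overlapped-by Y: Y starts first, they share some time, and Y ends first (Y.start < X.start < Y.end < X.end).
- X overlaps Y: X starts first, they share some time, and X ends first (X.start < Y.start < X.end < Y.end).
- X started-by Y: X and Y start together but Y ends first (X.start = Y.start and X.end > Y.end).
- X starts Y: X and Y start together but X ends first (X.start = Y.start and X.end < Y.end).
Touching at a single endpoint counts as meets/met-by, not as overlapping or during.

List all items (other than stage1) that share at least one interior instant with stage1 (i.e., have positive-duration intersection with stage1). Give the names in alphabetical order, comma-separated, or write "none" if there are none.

Target stage1 = [09:00, 14:05].
stage2 [20:10, 21:50] → after → no.
stage3 [15:15, 20:00] → after → no.
stage4 [13:20, 20:55] → overlapped-by → yes.
stage5 [15:35, 19:25] → after → no.
stage6 [20:55, 21:05] → after → no.
stage7 [15:15, 17:00] → after → no.
stage8 [12:05, 16:30] → overlapped-by → yes.
stage9 [14:55, 15:20] → after → no.
Result: stage4, stage8.

stage4, stage8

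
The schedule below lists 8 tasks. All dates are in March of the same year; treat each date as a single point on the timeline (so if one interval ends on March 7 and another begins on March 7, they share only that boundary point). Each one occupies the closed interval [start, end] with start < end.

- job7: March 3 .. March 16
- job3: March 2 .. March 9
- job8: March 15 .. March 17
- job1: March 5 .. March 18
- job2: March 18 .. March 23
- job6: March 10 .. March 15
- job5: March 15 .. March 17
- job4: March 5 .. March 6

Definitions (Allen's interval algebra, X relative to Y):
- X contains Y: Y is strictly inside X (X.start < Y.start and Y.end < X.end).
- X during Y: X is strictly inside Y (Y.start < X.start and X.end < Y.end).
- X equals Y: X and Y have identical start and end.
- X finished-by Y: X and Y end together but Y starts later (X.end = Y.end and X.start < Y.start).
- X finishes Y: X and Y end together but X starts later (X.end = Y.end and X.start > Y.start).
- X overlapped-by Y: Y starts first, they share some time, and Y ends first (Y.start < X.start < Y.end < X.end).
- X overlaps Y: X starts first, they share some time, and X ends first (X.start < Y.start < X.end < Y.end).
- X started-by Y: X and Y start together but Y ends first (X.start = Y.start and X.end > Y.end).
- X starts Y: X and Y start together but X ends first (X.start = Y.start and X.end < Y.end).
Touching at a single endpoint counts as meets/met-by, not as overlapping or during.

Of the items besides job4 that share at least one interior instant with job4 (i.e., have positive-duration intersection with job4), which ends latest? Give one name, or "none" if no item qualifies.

Target job4 = [March 5, March 6].
job1 [March 5, March 18] → started-by → candidate.
job2 [March 18, March 23] → after → excluded.
job3 [March 2, March 9] → contains → candidate.
job5 [March 15, March 17] → after → excluded.
job6 [March 10, March 15] → after → excluded.
job7 [March 3, March 16] → contains → candidate.
job8 [March 15, March 17] → after → excluded.
Among candidates, latest end is March 18 → job1.

job1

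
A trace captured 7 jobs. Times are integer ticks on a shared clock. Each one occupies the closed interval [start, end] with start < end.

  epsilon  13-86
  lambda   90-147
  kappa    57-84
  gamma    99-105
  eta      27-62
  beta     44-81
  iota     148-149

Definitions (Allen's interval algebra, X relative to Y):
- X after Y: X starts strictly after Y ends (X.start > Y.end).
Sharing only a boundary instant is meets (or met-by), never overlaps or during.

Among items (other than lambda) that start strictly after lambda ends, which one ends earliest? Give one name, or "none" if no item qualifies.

Target lambda = [90, 147].
beta [44, 81] → before → excluded.
epsilon [13, 86] → before → excluded.
eta [27, 62] → before → excluded.
gamma [99, 105] → during → excluded.
iota [148, 149] → after → candidate.
kappa [57, 84] → before → excluded.
Among candidates, earliest end is 149 → iota.

iota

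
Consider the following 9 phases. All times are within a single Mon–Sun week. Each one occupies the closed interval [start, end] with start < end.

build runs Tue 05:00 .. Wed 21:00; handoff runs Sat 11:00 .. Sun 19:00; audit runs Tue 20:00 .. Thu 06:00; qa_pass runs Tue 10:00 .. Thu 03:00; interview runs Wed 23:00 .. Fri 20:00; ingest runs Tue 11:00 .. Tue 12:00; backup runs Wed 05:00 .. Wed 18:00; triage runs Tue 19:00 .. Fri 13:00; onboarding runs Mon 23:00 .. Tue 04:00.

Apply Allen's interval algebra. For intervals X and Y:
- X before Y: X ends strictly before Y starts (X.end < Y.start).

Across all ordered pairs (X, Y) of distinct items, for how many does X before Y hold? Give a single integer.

21

Checking all 72 ordered pairs for relation 'before'; matching pairs in alphabetical order:
(audit, handoff): audit before handoff ✓
(backup, handoff): backup before handoff ✓
(backup, interview): backup before interview ✓
(build, handoff): build before handoff ✓
(build, interview): build before interview ✓
(ingest, audit): ingest before audit ✓
(ingest, backup): ingest before backup ✓
(ingest, handoff): ingest before handoff ✓
(ingest, interview): ingest before interview ✓
(ingest, triage): ingest before triage ✓
(interview, handoff): interview before handoff ✓
(onboarding, audit): onboarding before audit ✓
(onboarding, backup): onboarding before backup ✓
(onboarding, build): onboarding before build ✓
(onboarding, handoff): onboarding before handoff ✓
(onboarding, ingest): onboarding before ingest ✓
(onboarding, interview): onboarding before interview ✓
(onboarding, qa_pass): onboarding before qa_pass ✓
(onboarding, triage): onboarding before triage ✓
(qa_pass, handoff): qa_pass before handoff ✓
(triage, handoff): triage before handoff ✓
Count: 21.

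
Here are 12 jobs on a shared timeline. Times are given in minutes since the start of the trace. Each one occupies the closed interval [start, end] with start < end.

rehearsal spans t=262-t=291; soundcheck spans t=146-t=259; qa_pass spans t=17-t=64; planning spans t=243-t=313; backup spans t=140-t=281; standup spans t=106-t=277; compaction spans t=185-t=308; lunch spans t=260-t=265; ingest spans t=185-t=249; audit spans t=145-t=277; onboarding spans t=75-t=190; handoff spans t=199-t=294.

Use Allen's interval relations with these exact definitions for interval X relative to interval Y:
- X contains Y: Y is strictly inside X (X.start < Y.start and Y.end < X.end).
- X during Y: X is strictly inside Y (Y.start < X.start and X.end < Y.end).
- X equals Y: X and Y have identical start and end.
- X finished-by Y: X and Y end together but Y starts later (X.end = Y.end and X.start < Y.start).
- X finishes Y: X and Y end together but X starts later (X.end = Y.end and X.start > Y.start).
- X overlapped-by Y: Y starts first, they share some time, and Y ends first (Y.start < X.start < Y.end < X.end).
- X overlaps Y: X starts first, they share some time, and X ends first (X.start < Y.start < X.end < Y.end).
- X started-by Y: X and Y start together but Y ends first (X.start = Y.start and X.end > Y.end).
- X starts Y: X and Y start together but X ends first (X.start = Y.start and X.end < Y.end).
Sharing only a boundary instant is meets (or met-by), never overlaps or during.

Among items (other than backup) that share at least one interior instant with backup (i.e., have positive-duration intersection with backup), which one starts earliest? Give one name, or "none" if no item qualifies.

onboarding

Target backup = [t=140, t=281].
audit [t=145, t=277] → during → candidate.
compaction [t=185, t=308] → overlapped-by → candidate.
handoff [t=199, t=294] → overlapped-by → candidate.
ingest [t=185, t=249] → during → candidate.
lunch [t=260, t=265] → during → candidate.
onboarding [t=75, t=190] → overlaps → candidate.
planning [t=243, t=313] → overlapped-by → candidate.
qa_pass [t=17, t=64] → before → excluded.
rehearsal [t=262, t=291] → overlapped-by → candidate.
soundcheck [t=146, t=259] → during → candidate.
standup [t=106, t=277] → overlaps → candidate.
Among candidates, earliest start is t=75 → onboarding.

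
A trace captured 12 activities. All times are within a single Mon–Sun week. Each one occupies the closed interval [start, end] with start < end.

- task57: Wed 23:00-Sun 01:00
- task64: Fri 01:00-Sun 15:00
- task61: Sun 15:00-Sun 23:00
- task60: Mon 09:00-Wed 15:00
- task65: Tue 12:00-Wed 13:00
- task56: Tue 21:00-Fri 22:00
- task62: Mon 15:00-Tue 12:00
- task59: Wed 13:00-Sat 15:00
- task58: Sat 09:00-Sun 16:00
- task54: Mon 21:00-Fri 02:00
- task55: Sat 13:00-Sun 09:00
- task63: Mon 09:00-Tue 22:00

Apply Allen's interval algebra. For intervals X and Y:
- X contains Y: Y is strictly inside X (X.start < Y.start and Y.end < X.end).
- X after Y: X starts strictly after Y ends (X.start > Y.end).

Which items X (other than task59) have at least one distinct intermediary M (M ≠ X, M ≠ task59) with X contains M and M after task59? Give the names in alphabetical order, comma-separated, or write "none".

none

Target task59 = [Wed 13:00, Sat 15:00].
Intermediaries M with M after task59: task61.
Via task61 — items with X contains task61: none.
Union: none.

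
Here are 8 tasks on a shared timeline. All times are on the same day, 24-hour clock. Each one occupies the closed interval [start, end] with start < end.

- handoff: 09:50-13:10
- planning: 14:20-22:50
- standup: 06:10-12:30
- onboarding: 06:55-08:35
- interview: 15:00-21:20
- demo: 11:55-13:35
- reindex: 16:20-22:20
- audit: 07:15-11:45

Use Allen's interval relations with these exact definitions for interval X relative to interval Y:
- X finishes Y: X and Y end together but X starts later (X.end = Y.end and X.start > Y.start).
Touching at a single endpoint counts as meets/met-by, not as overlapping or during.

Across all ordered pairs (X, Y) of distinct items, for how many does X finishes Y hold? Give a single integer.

0

Checking all 56 ordered pairs for relation 'finishes'; matching pairs in alphabetical order:
No pair satisfies it.
Count: 0.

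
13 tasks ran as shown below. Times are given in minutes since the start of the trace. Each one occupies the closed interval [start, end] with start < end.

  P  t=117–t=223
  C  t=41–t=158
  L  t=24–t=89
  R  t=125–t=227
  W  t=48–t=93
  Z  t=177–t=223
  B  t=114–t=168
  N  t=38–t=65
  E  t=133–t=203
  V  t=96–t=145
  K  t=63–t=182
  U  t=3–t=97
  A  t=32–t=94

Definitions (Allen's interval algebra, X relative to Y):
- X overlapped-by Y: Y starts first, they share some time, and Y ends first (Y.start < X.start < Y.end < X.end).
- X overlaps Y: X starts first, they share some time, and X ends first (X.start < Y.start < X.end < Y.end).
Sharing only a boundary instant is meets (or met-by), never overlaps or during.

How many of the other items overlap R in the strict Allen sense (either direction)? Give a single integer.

Target R = [t=125, t=227].
A [t=32, t=94] → before → no.
B [t=114, t=168] → overlaps → counts.
C [t=41, t=158] → overlaps → counts.
E [t=133, t=203] → during → no.
K [t=63, t=182] → overlaps → counts.
L [t=24, t=89] → before → no.
N [t=38, t=65] → before → no.
P [t=117, t=223] → overlaps → counts.
U [t=3, t=97] → before → no.
V [t=96, t=145] → overlaps → counts.
W [t=48, t=93] → before → no.
Z [t=177, t=223] → during → no.
Total: 5.

5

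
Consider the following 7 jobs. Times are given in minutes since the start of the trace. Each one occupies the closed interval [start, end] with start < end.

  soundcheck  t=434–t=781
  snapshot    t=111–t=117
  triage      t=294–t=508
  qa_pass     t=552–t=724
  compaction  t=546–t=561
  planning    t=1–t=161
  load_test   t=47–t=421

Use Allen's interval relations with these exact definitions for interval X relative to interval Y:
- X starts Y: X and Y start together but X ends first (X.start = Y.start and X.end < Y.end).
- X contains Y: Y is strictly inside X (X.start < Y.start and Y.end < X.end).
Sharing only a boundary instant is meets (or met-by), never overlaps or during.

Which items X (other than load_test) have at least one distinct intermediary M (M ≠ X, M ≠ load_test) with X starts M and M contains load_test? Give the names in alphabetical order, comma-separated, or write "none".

Target load_test = [t=47, t=421].
Intermediaries M with M contains load_test: none.
Union: none.

none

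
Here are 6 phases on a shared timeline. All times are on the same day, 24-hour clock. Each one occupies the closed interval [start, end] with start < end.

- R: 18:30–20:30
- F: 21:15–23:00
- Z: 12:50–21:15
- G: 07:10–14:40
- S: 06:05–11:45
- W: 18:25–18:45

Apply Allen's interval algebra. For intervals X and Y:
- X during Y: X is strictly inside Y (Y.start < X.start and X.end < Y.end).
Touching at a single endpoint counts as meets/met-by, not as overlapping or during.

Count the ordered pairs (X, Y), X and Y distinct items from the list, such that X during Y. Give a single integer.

2

Checking all 30 ordered pairs for relation 'during'; matching pairs in alphabetical order:
(R, Z): R during Z ✓
(W, Z): W during Z ✓
Count: 2.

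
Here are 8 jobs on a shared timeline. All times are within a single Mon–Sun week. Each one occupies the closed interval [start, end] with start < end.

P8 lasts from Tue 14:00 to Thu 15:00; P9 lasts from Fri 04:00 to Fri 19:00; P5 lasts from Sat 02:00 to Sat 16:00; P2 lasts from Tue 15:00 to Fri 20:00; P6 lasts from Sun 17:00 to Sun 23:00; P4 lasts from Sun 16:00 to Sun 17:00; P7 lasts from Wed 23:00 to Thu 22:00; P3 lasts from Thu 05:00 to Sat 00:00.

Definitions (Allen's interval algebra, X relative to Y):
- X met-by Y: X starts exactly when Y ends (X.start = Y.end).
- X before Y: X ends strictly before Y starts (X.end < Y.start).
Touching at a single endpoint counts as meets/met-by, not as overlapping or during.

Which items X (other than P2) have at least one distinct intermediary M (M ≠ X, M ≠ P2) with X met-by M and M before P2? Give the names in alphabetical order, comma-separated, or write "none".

none

Target P2 = [Tue 15:00, Fri 20:00].
Intermediaries M with M before P2: none.
Union: none.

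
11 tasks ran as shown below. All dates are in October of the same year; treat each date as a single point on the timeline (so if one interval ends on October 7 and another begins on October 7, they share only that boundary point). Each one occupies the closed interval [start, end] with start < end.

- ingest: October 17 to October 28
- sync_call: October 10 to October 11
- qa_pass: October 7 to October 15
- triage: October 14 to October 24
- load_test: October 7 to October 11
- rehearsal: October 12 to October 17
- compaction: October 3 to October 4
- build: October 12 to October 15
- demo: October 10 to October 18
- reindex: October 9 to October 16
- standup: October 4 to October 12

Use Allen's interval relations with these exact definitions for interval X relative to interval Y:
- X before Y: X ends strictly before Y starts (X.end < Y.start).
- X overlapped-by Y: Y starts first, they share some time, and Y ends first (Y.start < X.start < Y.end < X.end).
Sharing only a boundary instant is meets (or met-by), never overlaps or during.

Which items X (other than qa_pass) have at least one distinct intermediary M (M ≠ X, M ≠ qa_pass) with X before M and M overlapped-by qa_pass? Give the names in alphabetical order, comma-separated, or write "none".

compaction, load_test, standup, sync_call

Target qa_pass = [October 7, October 15].
Intermediaries M with M overlapped-by qa_pass: demo, rehearsal, reindex, triage.
Via demo — items with X before demo: compaction.
Via rehearsal — items with X before rehearsal: compaction, load_test, sync_call.
Via reindex — items with X before reindex: compaction.
Via triage — items with X before triage: compaction, load_test, standup, sync_call.
Union: compaction, load_test, standup, sync_call.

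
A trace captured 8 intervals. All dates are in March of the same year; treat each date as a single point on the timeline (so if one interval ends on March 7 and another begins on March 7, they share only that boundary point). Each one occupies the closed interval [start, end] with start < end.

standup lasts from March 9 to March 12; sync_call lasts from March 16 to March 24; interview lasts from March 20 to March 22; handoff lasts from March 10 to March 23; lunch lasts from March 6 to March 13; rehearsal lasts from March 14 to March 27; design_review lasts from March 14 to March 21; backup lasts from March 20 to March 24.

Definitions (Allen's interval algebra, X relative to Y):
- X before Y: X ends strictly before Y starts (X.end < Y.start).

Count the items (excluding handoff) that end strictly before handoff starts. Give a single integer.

0

Target handoff = [March 10, March 23].
backup [March 20, March 24] → overlapped-by → no.
design_review [March 14, March 21] → during → no.
interview [March 20, March 22] → during → no.
lunch [March 6, March 13] → overlaps → no.
rehearsal [March 14, March 27] → overlapped-by → no.
standup [March 9, March 12] → overlaps → no.
sync_call [March 16, March 24] → overlapped-by → no.
Total: 0.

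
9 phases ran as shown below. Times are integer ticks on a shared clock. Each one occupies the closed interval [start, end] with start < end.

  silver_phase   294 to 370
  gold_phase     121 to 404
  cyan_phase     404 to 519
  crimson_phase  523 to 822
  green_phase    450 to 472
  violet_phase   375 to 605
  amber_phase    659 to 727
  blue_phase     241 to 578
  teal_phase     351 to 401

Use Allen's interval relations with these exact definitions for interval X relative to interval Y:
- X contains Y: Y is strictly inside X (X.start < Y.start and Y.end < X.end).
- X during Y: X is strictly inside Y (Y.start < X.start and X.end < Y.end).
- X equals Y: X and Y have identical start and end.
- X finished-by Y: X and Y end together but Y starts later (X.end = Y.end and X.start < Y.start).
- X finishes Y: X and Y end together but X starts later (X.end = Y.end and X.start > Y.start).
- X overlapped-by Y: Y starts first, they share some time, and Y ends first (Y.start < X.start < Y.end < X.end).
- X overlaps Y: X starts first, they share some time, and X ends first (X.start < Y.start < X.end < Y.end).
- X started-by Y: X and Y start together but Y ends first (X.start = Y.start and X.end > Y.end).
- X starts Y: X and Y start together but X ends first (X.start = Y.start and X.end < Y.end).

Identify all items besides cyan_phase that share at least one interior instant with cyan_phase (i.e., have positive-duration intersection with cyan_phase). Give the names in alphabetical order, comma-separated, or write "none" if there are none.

Target cyan_phase = [404, 519].
amber_phase [659, 727] → after → no.
blue_phase [241, 578] → contains → yes.
crimson_phase [523, 822] → after → no.
gold_phase [121, 404] → meets → no.
green_phase [450, 472] → during → yes.
silver_phase [294, 370] → before → no.
teal_phase [351, 401] → before → no.
violet_phase [375, 605] → contains → yes.
Result: blue_phase, green_phase, violet_phase.

blue_phase, green_phase, violet_phase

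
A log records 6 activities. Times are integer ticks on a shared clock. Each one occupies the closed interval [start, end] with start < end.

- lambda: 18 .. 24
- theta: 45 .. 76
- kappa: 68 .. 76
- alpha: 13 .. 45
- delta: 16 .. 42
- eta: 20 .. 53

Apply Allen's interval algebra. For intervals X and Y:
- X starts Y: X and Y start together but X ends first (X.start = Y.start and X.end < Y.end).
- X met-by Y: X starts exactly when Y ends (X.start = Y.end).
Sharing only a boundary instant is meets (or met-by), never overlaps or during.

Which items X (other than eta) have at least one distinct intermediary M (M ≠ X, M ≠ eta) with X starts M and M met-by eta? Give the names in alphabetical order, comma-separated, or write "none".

Target eta = [20, 53].
Intermediaries M with M met-by eta: none.
Union: none.

none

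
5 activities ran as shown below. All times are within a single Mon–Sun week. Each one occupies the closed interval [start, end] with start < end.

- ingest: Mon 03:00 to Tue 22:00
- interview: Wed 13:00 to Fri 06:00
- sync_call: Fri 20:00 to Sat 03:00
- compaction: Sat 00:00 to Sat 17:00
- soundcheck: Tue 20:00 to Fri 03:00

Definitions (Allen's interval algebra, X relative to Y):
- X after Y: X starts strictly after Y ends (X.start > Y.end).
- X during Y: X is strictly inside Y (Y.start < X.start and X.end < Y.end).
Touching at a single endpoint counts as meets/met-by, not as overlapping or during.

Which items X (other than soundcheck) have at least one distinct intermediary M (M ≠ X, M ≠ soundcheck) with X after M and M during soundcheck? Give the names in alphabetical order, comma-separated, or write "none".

Target soundcheck = [Tue 20:00, Fri 03:00].
Intermediaries M with M during soundcheck: none.
Union: none.

none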